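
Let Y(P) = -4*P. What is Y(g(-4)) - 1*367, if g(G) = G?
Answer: -351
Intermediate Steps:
Y(g(-4)) - 1*367 = -4*(-4) - 1*367 = 16 - 367 = -351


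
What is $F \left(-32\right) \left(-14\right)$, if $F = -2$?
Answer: $-896$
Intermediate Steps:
$F \left(-32\right) \left(-14\right) = \left(-2\right) \left(-32\right) \left(-14\right) = 64 \left(-14\right) = -896$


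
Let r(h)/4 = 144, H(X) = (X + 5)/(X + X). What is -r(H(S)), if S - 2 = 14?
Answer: -576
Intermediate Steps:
S = 16 (S = 2 + 14 = 16)
H(X) = (5 + X)/(2*X) (H(X) = (5 + X)/((2*X)) = (5 + X)*(1/(2*X)) = (5 + X)/(2*X))
r(h) = 576 (r(h) = 4*144 = 576)
-r(H(S)) = -1*576 = -576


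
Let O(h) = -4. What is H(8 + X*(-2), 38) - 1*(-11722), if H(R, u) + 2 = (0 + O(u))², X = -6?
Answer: 11736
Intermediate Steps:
H(R, u) = 14 (H(R, u) = -2 + (0 - 4)² = -2 + (-4)² = -2 + 16 = 14)
H(8 + X*(-2), 38) - 1*(-11722) = 14 - 1*(-11722) = 14 + 11722 = 11736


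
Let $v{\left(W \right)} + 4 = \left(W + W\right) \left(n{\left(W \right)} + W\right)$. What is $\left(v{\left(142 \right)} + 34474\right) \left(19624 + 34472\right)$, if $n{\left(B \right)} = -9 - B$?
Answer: $1726419744$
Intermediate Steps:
$v{\left(W \right)} = -4 - 18 W$ ($v{\left(W \right)} = -4 + \left(W + W\right) \left(\left(-9 - W\right) + W\right) = -4 + 2 W \left(-9\right) = -4 - 18 W$)
$\left(v{\left(142 \right)} + 34474\right) \left(19624 + 34472\right) = \left(\left(-4 - 2556\right) + 34474\right) \left(19624 + 34472\right) = \left(\left(-4 - 2556\right) + 34474\right) 54096 = \left(-2560 + 34474\right) 54096 = 31914 \cdot 54096 = 1726419744$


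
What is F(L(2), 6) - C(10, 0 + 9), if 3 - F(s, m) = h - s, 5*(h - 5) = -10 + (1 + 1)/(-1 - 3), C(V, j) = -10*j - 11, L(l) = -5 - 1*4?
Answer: 921/10 ≈ 92.100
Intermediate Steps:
L(l) = -9 (L(l) = -5 - 4 = -9)
C(V, j) = -11 - 10*j
h = 29/10 (h = 5 + (-10 + (1 + 1)/(-1 - 3))/5 = 5 + (-10 + 2/(-4))/5 = 5 + (-10 + 2*(-1/4))/5 = 5 + (-10 - 1/2)/5 = 5 + (1/5)*(-21/2) = 5 - 21/10 = 29/10 ≈ 2.9000)
F(s, m) = 1/10 + s (F(s, m) = 3 - (29/10 - s) = 3 + (-29/10 + s) = 1/10 + s)
F(L(2), 6) - C(10, 0 + 9) = (1/10 - 9) - (-11 - 10*(0 + 9)) = -89/10 - (-11 - 10*9) = -89/10 - (-11 - 90) = -89/10 - 1*(-101) = -89/10 + 101 = 921/10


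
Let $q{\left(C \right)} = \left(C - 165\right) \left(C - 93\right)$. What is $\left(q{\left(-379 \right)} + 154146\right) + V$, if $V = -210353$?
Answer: $200561$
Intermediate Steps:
$q{\left(C \right)} = \left(-165 + C\right) \left(-93 + C\right)$
$\left(q{\left(-379 \right)} + 154146\right) + V = \left(\left(15345 + \left(-379\right)^{2} - -97782\right) + 154146\right) - 210353 = \left(\left(15345 + 143641 + 97782\right) + 154146\right) - 210353 = \left(256768 + 154146\right) - 210353 = 410914 - 210353 = 200561$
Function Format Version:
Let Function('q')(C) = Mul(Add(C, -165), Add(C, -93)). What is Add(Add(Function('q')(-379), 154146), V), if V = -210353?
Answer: 200561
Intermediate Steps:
Function('q')(C) = Mul(Add(-165, C), Add(-93, C))
Add(Add(Function('q')(-379), 154146), V) = Add(Add(Add(15345, Pow(-379, 2), Mul(-258, -379)), 154146), -210353) = Add(Add(Add(15345, 143641, 97782), 154146), -210353) = Add(Add(256768, 154146), -210353) = Add(410914, -210353) = 200561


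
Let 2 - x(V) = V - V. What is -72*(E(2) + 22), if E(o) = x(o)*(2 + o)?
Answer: -2160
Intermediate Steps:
x(V) = 2 (x(V) = 2 - (V - V) = 2 - 1*0 = 2 + 0 = 2)
E(o) = 4 + 2*o (E(o) = 2*(2 + o) = 4 + 2*o)
-72*(E(2) + 22) = -72*((4 + 2*2) + 22) = -72*((4 + 4) + 22) = -72*(8 + 22) = -72*30 = -2160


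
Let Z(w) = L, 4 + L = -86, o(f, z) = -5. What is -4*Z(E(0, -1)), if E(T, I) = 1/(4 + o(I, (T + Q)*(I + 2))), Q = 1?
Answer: 360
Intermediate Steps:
L = -90 (L = -4 - 86 = -90)
E(T, I) = -1 (E(T, I) = 1/(4 - 5) = 1/(-1) = -1)
Z(w) = -90
-4*Z(E(0, -1)) = -4*(-90) = 360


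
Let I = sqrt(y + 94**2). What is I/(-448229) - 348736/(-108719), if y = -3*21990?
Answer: 348736/108719 - 7*I*sqrt(1166)/448229 ≈ 3.2077 - 0.00053327*I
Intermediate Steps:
y = -65970
I = 7*I*sqrt(1166) (I = sqrt(-65970 + 94**2) = sqrt(-65970 + 8836) = sqrt(-57134) = 7*I*sqrt(1166) ≈ 239.03*I)
I/(-448229) - 348736/(-108719) = (7*I*sqrt(1166))/(-448229) - 348736/(-108719) = (7*I*sqrt(1166))*(-1/448229) - 348736*(-1/108719) = -7*I*sqrt(1166)/448229 + 348736/108719 = 348736/108719 - 7*I*sqrt(1166)/448229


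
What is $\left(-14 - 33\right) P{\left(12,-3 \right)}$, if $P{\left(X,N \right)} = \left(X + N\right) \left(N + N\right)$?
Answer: $2538$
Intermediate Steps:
$P{\left(X,N \right)} = 2 N \left(N + X\right)$ ($P{\left(X,N \right)} = \left(N + X\right) 2 N = 2 N \left(N + X\right)$)
$\left(-14 - 33\right) P{\left(12,-3 \right)} = \left(-14 - 33\right) 2 \left(-3\right) \left(-3 + 12\right) = - 47 \cdot 2 \left(-3\right) 9 = \left(-47\right) \left(-54\right) = 2538$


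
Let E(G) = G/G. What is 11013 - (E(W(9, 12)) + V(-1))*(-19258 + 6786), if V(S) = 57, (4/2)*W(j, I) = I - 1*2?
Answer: 734389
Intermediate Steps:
W(j, I) = -1 + I/2 (W(j, I) = (I - 1*2)/2 = (I - 2)/2 = (-2 + I)/2 = -1 + I/2)
E(G) = 1
11013 - (E(W(9, 12)) + V(-1))*(-19258 + 6786) = 11013 - (1 + 57)*(-19258 + 6786) = 11013 - 58*(-12472) = 11013 - 1*(-723376) = 11013 + 723376 = 734389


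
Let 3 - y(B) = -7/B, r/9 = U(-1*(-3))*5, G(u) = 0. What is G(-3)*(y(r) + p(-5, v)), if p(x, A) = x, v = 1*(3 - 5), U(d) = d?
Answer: 0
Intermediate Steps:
v = -2 (v = 1*(-2) = -2)
r = 135 (r = 9*(-1*(-3)*5) = 9*(3*5) = 9*15 = 135)
y(B) = 3 + 7/B (y(B) = 3 - (-7)/B = 3 + 7/B)
G(-3)*(y(r) + p(-5, v)) = 0*((3 + 7/135) - 5) = 0*(412/135 - 5) = 0*(-263/135) = 0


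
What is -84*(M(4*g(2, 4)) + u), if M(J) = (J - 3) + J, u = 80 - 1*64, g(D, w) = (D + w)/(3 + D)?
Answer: -9492/5 ≈ -1898.4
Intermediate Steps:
g(D, w) = (D + w)/(3 + D)
u = 16 (u = 80 - 64 = 16)
M(J) = -3 + 2*J (M(J) = (-3 + J) + J = -3 + 2*J)
-84*(M(4*g(2, 4)) + u) = -84*((-3 + 2*(4*((2 + 4)/(3 + 2)))) + 16) = -84*((-3 + 2*(4*(6/5))) + 16) = -84*((-3 + 2*(24/5)) + 16) = -84*((-3 + 48/5) + 16) = -84*(33/5 + 16) = -84*113/5 = -9492/5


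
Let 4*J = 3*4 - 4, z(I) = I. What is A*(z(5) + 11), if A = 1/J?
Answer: 8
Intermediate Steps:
J = 2 (J = (3*4 - 4)/4 = (12 - 4)/4 = (1/4)*8 = 2)
A = 1/2 ≈ 0.50000
A*(z(5) + 11) = (5 + 11)/2 = (1/2)*16 = 8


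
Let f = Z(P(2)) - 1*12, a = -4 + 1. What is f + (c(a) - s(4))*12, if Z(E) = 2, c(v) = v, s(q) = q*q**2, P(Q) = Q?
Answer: -814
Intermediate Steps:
s(q) = q**3
a = -3
f = -10 (f = 2 - 1*12 = 2 - 12 = -10)
f + (c(a) - s(4))*12 = -10 + (-3 - 1*4**3)*12 = -10 + (-3 - 1*64)*12 = -10 + (-3 - 64)*12 = -10 - 67*12 = -10 - 804 = -814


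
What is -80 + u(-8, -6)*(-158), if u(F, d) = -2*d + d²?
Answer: -7664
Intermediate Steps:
u(F, d) = d² - 2*d
-80 + u(-8, -6)*(-158) = -80 - 6*(-2 - 6)*(-158) = -80 - 6*(-8)*(-158) = -80 + 48*(-158) = -80 - 7584 = -7664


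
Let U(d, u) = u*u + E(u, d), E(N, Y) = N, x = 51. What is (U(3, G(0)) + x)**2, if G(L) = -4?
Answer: 3969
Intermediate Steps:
U(d, u) = u + u**2 (U(d, u) = u*u + u = u**2 + u = u + u**2)
(U(3, G(0)) + x)**2 = (-4*(1 - 4) + 51)**2 = (-4*(-3) + 51)**2 = (12 + 51)**2 = 63**2 = 3969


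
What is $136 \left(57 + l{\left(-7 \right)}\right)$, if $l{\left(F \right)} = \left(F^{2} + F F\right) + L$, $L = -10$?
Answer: $19720$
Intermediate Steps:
$l{\left(F \right)} = -10 + 2 F^{2}$ ($l{\left(F \right)} = \left(F^{2} + F F\right) - 10 = \left(F^{2} + F^{2}\right) - 10 = 2 F^{2} - 10 = -10 + 2 F^{2}$)
$136 \left(57 + l{\left(-7 \right)}\right) = 136 \left(57 - \left(10 - 2 \left(-7\right)^{2}\right)\right) = 136 \left(57 + \left(-10 + 2 \cdot 49\right)\right) = 136 \left(57 + \left(-10 + 98\right)\right) = 136 \left(57 + 88\right) = 136 \cdot 145 = 19720$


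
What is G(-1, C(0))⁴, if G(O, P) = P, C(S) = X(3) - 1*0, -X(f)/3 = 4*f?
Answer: 1679616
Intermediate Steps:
X(f) = -12*f
C(S) = -36 (C(S) = -12*3 - 1*0 = -36 + 0 = -36)
G(-1, C(0))⁴ = (-36)⁴ = 1679616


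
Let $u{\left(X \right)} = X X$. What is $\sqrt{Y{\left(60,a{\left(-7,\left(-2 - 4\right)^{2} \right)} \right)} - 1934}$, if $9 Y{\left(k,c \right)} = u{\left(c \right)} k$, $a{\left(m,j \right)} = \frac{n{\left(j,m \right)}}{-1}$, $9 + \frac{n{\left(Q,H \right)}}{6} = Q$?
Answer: $\sqrt{173026} \approx 415.96$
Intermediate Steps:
$u{\left(X \right)} = X^{2}$
$n{\left(Q,H \right)} = -54 + 6 Q$
$a{\left(m,j \right)} = 54 - 6 j$ ($a{\left(m,j \right)} = \frac{-54 + 6 j}{-1} = \left(-54 + 6 j\right) \left(-1\right) = 54 - 6 j$)
$Y{\left(k,c \right)} = \frac{k c^{2}}{9}$ ($Y{\left(k,c \right)} = \frac{c^{2} k}{9} = \frac{k c^{2}}{9}$)
$\sqrt{Y{\left(60,a{\left(-7,\left(-2 - 4\right)^{2} \right)} \right)} - 1934} = \sqrt{\frac{1}{9} \cdot 60 \left(54 - 6 \left(-2 - 4\right)^{2}\right)^{2} - 1934} = \sqrt{\frac{1}{9} \cdot 60 \left(54 - 6 \left(-6\right)^{2}\right)^{2} - 1934} = \sqrt{\frac{1}{9} \cdot 60 \left(54 - 216\right)^{2} - 1934} = \sqrt{\frac{1}{9} \cdot 60 \left(-162\right)^{2} - 1934} = \sqrt{\frac{1}{9} \cdot 60 \cdot 26244 - 1934} = \sqrt{174960 - 1934} = \sqrt{173026}$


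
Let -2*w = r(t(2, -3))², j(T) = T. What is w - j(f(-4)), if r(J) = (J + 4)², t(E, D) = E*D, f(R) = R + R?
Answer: 0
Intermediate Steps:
f(R) = 2*R
t(E, D) = D*E
r(J) = (4 + J)²
w = -8 (w = -(4 - 3*2)⁴/2 = -(4 - 6)⁴/2 = -((-2)²)²/2 = -½*4² = -½*16 = -8)
w - j(f(-4)) = -8 - 2*(-4) = -8 - 1*(-8) = -8 + 8 = 0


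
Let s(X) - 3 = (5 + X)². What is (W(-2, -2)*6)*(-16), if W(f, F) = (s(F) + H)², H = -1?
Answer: -11616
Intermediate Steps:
s(X) = 3 + (5 + X)²
W(f, F) = (2 + (5 + F)²)² (W(f, F) = ((3 + (5 + F)²) - 1)² = (2 + (5 + F)²)²)
(W(-2, -2)*6)*(-16) = ((2 + (5 - 2)²)²*6)*(-16) = ((2 + 3²)²*6)*(-16) = ((2 + 9)²*6)*(-16) = (11²*6)*(-16) = (121*6)*(-16) = 726*(-16) = -11616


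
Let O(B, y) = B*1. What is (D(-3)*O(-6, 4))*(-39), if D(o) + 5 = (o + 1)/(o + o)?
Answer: -1092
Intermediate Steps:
O(B, y) = B
D(o) = -5 + (1 + o)/(2*o) (D(o) = -5 + (o + 1)/(o + o) = -5 + (1 + o)/((2*o)) = -5 + (1 + o)*(1/(2*o)) = -5 + (1 + o)/(2*o))
(D(-3)*O(-6, 4))*(-39) = (((1/2)*(1 - 9*(-3))/(-3))*(-6))*(-39) = (((1/2)*(-1/3)*(1 + 27))*(-6))*(-39) = (((1/2)*(-1/3)*28)*(-6))*(-39) = -14/3*(-6)*(-39) = 28*(-39) = -1092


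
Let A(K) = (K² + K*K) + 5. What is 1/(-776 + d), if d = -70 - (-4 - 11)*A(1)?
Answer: -1/741 ≈ -0.0013495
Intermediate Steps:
A(K) = 5 + 2*K² (A(K) = (K² + K²) + 5 = 2*K² + 5 = 5 + 2*K²)
d = 35 (d = -70 - (-4 - 11)*(5 + 2*1²) = -70 - (-15)*(5 + 2*1) = -70 - (-15)*(5 + 2) = -70 - (-15)*7 = -70 - 1*(-105) = -70 + 105 = 35)
1/(-776 + d) = 1/(-776 + 35) = 1/(-741) = -1/741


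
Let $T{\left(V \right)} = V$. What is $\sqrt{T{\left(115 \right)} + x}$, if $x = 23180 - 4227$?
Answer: $2 \sqrt{4767} \approx 138.09$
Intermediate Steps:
$x = 18953$ ($x = 23180 - 4227 = 18953$)
$\sqrt{T{\left(115 \right)} + x} = \sqrt{115 + 18953} = \sqrt{19068} = 2 \sqrt{4767}$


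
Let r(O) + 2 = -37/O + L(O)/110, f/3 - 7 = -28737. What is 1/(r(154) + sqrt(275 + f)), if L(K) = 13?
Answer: -314545/12735418364 - 148225*I*sqrt(85915)/12735418364 ≈ -2.4698e-5 - 0.0034115*I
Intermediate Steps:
f = -86190 (f = 21 + 3*(-28737) = 21 - 86211 = -86190)
r(O) = -207/110 - 37/O (r(O) = -2 + (-37/O + 13/110) = -2 + (13/110 - 37/O) = -207/110 - 37/O)
1/(r(154) + sqrt(275 + f)) = 1/((-207/110 - 37/154) + sqrt(275 - 86190)) = 1/((-207/110 - 37*1/154) + sqrt(-85915)) = 1/((-207/110 - 37/154) + I*sqrt(85915)) = 1/(-817/385 + I*sqrt(85915))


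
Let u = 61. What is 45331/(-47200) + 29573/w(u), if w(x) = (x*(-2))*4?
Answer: -177245891/2879200 ≈ -61.561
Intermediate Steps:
w(x) = -8*x (w(x) = -2*x*4 = -8*x)
45331/(-47200) + 29573/w(u) = 45331/(-47200) + 29573/((-8*61)) = 45331*(-1/47200) + 29573/(-488) = -45331/47200 + 29573*(-1/488) = -45331/47200 - 29573/488 = -177245891/2879200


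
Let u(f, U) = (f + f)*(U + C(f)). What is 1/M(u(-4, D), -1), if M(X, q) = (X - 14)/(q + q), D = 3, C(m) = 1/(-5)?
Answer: 5/91 ≈ 0.054945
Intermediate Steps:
C(m) = -⅕
u(f, U) = 2*f*(-⅕ + U) (u(f, U) = (f + f)*(U - ⅕) = (2*f)*(-⅕ + U) = 2*f*(-⅕ + U))
M(X, q) = (-14 + X)/(2*q) (M(X, q) = (-14 + X)/((2*q)) = (-14 + X)*(1/(2*q)) = (-14 + X)/(2*q))
1/M(u(-4, D), -1) = 1/((½)*(-14 + (⅖)*(-4)*(-1 + 5*3))/(-1)) = 1/((½)*(-1)*(-14 + (⅖)*(-4)*(-1 + 15))) = 1/((½)*(-1)*(-14 + (⅖)*(-4)*14)) = 1/((½)*(-1)*(-14 - 112/5)) = 1/((½)*(-1)*(-182/5)) = 1/(91/5) = 5/91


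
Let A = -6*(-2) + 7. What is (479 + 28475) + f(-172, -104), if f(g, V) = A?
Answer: 28973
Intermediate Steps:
A = 19 (A = 12 + 7 = 19)
f(g, V) = 19
(479 + 28475) + f(-172, -104) = (479 + 28475) + 19 = 28954 + 19 = 28973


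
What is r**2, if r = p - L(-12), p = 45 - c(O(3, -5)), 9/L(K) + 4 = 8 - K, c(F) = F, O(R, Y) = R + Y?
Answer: 552049/256 ≈ 2156.4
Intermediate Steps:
L(K) = 9/(4 - K) (L(K) = 9/(-4 + (8 - K)) = 9/(4 - K))
p = 47 (p = 45 - (3 - 5) = 45 - 1*(-2) = 45 + 2 = 47)
r = 743/16 (r = 47 - (-9)/(-4 - 12) = 47 - (-9)/(-16) = 47 - (-9)*(-1)/16 = 47 - 1*9/16 = 47 - 9/16 = 743/16 ≈ 46.438)
r**2 = (743/16)**2 = 552049/256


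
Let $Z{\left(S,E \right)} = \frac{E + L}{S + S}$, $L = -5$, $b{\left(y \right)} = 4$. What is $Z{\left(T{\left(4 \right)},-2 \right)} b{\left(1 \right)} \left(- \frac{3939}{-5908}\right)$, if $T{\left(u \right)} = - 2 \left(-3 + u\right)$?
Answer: $\frac{3939}{844} \approx 4.6671$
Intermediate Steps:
$T{\left(u \right)} = 6 - 2 u$
$Z{\left(S,E \right)} = \frac{-5 + E}{2 S}$ ($Z{\left(S,E \right)} = \frac{E - 5}{S + S} = \frac{-5 + E}{2 S}$)
$Z{\left(T{\left(4 \right)},-2 \right)} b{\left(1 \right)} \left(- \frac{3939}{-5908}\right) = \frac{-5 - 2}{2 \left(6 - 8\right)} 4 \left(- \frac{3939}{-5908}\right) = \frac{1}{2} \frac{1}{6 - 8} \left(-7\right) 4 \left(\left(-3939\right) \left(- \frac{1}{5908}\right)\right) = \frac{1}{2} \frac{1}{-2} \left(-7\right) 4 \cdot \frac{3939}{5908} = \frac{1}{2} \left(- \frac{1}{2}\right) \left(-7\right) 4 \cdot \frac{3939}{5908} = \frac{7}{4} \cdot 4 \cdot \frac{3939}{5908} = 7 \cdot \frac{3939}{5908} = \frac{3939}{844}$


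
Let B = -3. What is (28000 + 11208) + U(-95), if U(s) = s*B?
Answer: 39493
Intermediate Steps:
U(s) = -3*s (U(s) = s*(-3) = -3*s)
(28000 + 11208) + U(-95) = (28000 + 11208) - 3*(-95) = 39208 + 285 = 39493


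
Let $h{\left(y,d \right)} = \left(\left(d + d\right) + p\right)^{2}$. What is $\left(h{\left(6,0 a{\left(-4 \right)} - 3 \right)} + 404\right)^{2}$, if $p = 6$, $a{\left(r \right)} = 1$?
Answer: $163216$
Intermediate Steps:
$h{\left(y,d \right)} = \left(6 + 2 d\right)^{2}$ ($h{\left(y,d \right)} = \left(\left(d + d\right) + 6\right)^{2} = \left(2 d + 6\right)^{2} = \left(6 + 2 d\right)^{2}$)
$\left(h{\left(6,0 a{\left(-4 \right)} - 3 \right)} + 404\right)^{2} = \left(4 \left(3 + \left(0 \cdot 1 - 3\right)\right)^{2} + 404\right)^{2} = \left(4 \left(3 + \left(0 - 3\right)\right)^{2} + 404\right)^{2} = \left(4 \left(3 - 3\right)^{2} + 404\right)^{2} = \left(4 \cdot 0^{2} + 404\right)^{2} = \left(4 \cdot 0 + 404\right)^{2} = \left(0 + 404\right)^{2} = 404^{2} = 163216$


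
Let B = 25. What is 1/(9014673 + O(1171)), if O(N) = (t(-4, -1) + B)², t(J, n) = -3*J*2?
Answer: 1/9017074 ≈ 1.1090e-7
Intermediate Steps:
t(J, n) = -6*J
O(N) = 2401 (O(N) = (-6*(-4) + 25)² = (24 + 25)² = 49² = 2401)
1/(9014673 + O(1171)) = 1/(9014673 + 2401) = 1/9017074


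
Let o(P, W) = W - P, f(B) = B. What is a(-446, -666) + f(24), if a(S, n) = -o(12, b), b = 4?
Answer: 32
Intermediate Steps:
a(S, n) = 8 (a(S, n) = -(4 - 1*12) = -(4 - 12) = -1*(-8) = 8)
a(-446, -666) + f(24) = 8 + 24 = 32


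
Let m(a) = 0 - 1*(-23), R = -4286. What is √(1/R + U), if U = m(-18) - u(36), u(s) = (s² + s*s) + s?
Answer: 3*I*√5317035874/4286 ≈ 51.039*I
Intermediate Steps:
m(a) = 23 (m(a) = 0 + 23 = 23)
u(s) = s + 2*s² (u(s) = (s² + s²) + s = 2*s² + s = s + 2*s²)
U = -2605 (U = 23 - 36*(1 + 2*36) = 23 - 36*(1 + 72) = 23 - 36*73 = 23 - 1*2628 = 23 - 2628 = -2605)
√(1/R + U) = √(1/(-4286) - 2605) = √(-1/4286 - 2605) = √(-11165031/4286) = 3*I*√5317035874/4286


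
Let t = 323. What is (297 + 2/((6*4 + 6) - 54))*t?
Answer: 1150849/12 ≈ 95904.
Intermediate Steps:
(297 + 2/((6*4 + 6) - 54))*t = (297 + 2/((6*4 + 6) - 54))*323 = (297 + 2/((24 + 6) - 54))*323 = (297 + 2/(30 - 54))*323 = (297 + 2/(-24))*323 = (297 - 1/24*2)*323 = (297 - 1/12)*323 = (3563/12)*323 = 1150849/12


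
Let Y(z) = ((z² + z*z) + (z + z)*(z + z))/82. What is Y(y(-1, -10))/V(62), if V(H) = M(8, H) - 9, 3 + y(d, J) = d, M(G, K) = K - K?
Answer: -16/123 ≈ -0.13008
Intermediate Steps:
M(G, K) = 0
y(d, J) = -3 + d
V(H) = -9 (V(H) = 0 - 9 = -9)
Y(z) = 3*z²/41 (Y(z) = ((z² + z²) + (2*z)*(2*z))*(1/82) = (2*z² + 4*z²)*(1/82) = (6*z²)*(1/82) = 3*z²/41)
Y(y(-1, -10))/V(62) = (3*(-3 - 1)²/41)/(-9) = ((3/41)*(-4)²)*(-⅑) = ((3/41)*16)*(-⅑) = (48/41)*(-⅑) = -16/123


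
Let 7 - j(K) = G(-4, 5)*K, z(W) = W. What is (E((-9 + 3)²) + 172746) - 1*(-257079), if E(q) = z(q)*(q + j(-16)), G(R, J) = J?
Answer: 434253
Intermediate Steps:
j(K) = 7 - 5*K
E(q) = q*(87 + q) (E(q) = q*(q + (7 - 5*(-16))) = q*(q + (7 + 80)) = q*(q + 87) = q*(87 + q))
(E((-9 + 3)²) + 172746) - 1*(-257079) = ((-9 + 3)²*(87 + (-9 + 3)²) + 172746) - 1*(-257079) = ((-6)²*(87 + (-6)²) + 172746) + 257079 = (36*(87 + 36) + 172746) + 257079 = (36*123 + 172746) + 257079 = (4428 + 172746) + 257079 = 177174 + 257079 = 434253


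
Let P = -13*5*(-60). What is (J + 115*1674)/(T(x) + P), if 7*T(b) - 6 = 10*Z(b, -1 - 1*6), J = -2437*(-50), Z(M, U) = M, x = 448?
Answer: 1100260/15893 ≈ 69.229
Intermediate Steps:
J = 121850
P = 3900 (P = -65*(-60) = 3900)
T(b) = 6/7 + 10*b/7 (T(b) = 6/7 + (10*b)/7 = 6/7 + 10*b/7)
(J + 115*1674)/(T(x) + P) = (121850 + 115*1674)/((6/7 + (10/7)*448) + 3900) = (121850 + 192510)/((6/7 + 640) + 3900) = 314360/(4486/7 + 3900) = 314360/(31786/7) = 314360*(7/31786) = 1100260/15893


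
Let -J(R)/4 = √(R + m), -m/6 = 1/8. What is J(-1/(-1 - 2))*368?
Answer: -736*I*√15/3 ≈ -950.17*I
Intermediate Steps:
m = -¾ (m = -6/8 = -6*⅛ = -¾ ≈ -0.75000)
J(R) = -4*√(-¾ + R) (J(R) = -4*√(R - ¾) = -4*√(-¾ + R))
J(-1/(-1 - 2))*368 = -2*√(-3 + 4*(-1/(-1 - 2)))*368 = -2*√(-3 + 4*(-1/(-3)))*368 = -2*√(-3 + 4*(-1*(-⅓)))*368 = -2*√(-3 + 4*(⅓))*368 = -2*√(-3 + 4/3)*368 = -2*I*√15/3*368 = -736*I*√15/3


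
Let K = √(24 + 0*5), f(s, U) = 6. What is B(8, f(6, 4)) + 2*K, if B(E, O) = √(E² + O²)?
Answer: 10 + 4*√6 ≈ 19.798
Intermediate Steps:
K = 2*√6 (K = √(24 + 0) = √24 = 2*√6 ≈ 4.8990)
B(8, f(6, 4)) + 2*K = √(8² + 6²) + 2*(2*√6) = √(64 + 36) + 4*√6 = √100 + 4*√6 = 10 + 4*√6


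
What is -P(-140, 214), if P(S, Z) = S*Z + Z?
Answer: 29746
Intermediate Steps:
P(S, Z) = Z + S*Z
-P(-140, 214) = -214*(1 - 140) = -214*(-139) = -1*(-29746) = 29746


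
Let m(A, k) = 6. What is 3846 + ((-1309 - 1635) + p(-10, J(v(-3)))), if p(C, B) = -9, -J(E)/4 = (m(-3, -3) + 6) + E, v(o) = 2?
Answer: 893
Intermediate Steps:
J(E) = -48 - 4*E (J(E) = -4*((6 + 6) + E) = -4*(12 + E) = -48 - 4*E)
3846 + ((-1309 - 1635) + p(-10, J(v(-3)))) = 3846 + ((-1309 - 1635) - 9) = 3846 + (-2944 - 9) = 3846 - 2953 = 893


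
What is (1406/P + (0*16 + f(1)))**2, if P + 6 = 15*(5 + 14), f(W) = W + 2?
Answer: 5031049/77841 ≈ 64.632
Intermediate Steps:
f(W) = 2 + W
P = 279 (P = -6 + 15*(5 + 14) = -6 + 15*19 = -6 + 285 = 279)
(1406/P + (0*16 + f(1)))**2 = (1406/279 + (0*16 + (2 + 1)))**2 = (1406*(1/279) + (0 + 3))**2 = (1406/279 + 3)**2 = (2243/279)**2 = 5031049/77841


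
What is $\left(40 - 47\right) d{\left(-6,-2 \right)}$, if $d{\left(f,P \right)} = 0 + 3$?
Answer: $-21$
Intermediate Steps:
$d{\left(f,P \right)} = 3$
$\left(40 - 47\right) d{\left(-6,-2 \right)} = \left(40 - 47\right) 3 = \left(-7\right) 3 = -21$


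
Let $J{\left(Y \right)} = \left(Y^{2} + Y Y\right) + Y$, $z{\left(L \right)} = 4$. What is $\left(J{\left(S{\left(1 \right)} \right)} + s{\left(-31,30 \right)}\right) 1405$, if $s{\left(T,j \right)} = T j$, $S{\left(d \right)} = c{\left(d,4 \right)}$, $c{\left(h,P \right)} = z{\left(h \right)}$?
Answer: $-1256070$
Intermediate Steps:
$c{\left(h,P \right)} = 4$
$S{\left(d \right)} = 4$
$J{\left(Y \right)} = Y + 2 Y^{2}$ ($J{\left(Y \right)} = \left(Y^{2} + Y^{2}\right) + Y = 2 Y^{2} + Y = Y + 2 Y^{2}$)
$\left(J{\left(S{\left(1 \right)} \right)} + s{\left(-31,30 \right)}\right) 1405 = \left(4 \left(1 + 2 \cdot 4\right) - 930\right) 1405 = \left(4 \left(1 + 8\right) - 930\right) 1405 = \left(4 \cdot 9 - 930\right) 1405 = \left(36 - 930\right) 1405 = \left(-894\right) 1405 = -1256070$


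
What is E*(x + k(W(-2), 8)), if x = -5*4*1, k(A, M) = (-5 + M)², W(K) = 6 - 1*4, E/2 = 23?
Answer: -506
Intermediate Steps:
E = 46 (E = 2*23 = 46)
W(K) = 2 (W(K) = 6 - 4 = 2)
x = -20 (x = -20*1 = -20)
E*(x + k(W(-2), 8)) = 46*(-20 + (-5 + 8)²) = 46*(-20 + 3²) = 46*(-20 + 9) = 46*(-11) = -506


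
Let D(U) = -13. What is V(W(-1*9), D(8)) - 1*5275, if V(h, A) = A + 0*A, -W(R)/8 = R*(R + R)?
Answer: -5288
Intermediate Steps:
W(R) = -16*R**2 (W(R) = -8*R*(R + R) = -8*R*2*R = -16*R**2)
V(h, A) = A (V(h, A) = A + 0 = A)
V(W(-1*9), D(8)) - 1*5275 = -13 - 1*5275 = -13 - 5275 = -5288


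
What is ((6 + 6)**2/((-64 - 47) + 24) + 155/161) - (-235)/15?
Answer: 209744/14007 ≈ 14.974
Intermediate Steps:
((6 + 6)**2/((-64 - 47) + 24) + 155/161) - (-235)/15 = (12**2/(-111 + 24) + 155*(1/161)) - (-235)/15 = (144/(-87) + 155/161) - 1*(-47/3) = (144*(-1/87) + 155/161) + 47/3 = (-48/29 + 155/161) + 47/3 = -3233/4669 + 47/3 = 209744/14007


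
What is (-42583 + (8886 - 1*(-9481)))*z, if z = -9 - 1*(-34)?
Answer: -605400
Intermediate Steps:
z = 25 (z = -9 + 34 = 25)
(-42583 + (8886 - 1*(-9481)))*z = (-42583 + (8886 - 1*(-9481)))*25 = (-42583 + (8886 + 9481))*25 = (-42583 + 18367)*25 = -24216*25 = -605400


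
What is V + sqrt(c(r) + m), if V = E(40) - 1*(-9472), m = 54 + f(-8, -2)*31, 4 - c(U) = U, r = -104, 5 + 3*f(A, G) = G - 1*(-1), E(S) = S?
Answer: 9522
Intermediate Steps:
f(A, G) = -4/3 + G/3 (f(A, G) = -5/3 + (G - 1*(-1))/3 = -5/3 + (G + 1)/3 = -5/3 + (1 + G)/3 = -5/3 + (1/3 + G/3) = -4/3 + G/3)
c(U) = 4 - U
m = -8 (m = 54 + (-4/3 + (1/3)*(-2))*31 = 54 + (-4/3 - 2/3)*31 = 54 - 2*31 = 54 - 62 = -8)
V = 9512 (V = 40 - 1*(-9472) = 40 + 9472 = 9512)
V + sqrt(c(r) + m) = 9512 + sqrt((4 - 1*(-104)) - 8) = 9512 + sqrt((4 + 104) - 8) = 9512 + sqrt(108 - 8) = 9512 + sqrt(100) = 9512 + 10 = 9522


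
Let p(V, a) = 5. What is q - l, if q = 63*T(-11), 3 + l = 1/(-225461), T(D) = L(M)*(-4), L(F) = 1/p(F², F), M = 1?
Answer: -53434252/1127305 ≈ -47.400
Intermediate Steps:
L(F) = ⅕ (L(F) = 1/5 = ⅕)
T(D) = -⅘ (T(D) = (⅕)*(-4) = -⅘)
l = -676384/225461 (l = -3 + 1/(-225461) = -3 - 1/225461 = -676384/225461 ≈ -3.0000)
q = -252/5 (q = 63*(-⅘) = -252/5 ≈ -50.400)
q - l = -252/5 - 1*(-676384/225461) = -252/5 + 676384/225461 = -53434252/1127305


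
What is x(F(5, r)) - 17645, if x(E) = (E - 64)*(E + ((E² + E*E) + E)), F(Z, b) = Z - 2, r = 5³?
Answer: -19109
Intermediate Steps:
r = 125
F(Z, b) = -2 + Z
x(E) = (-64 + E)*(2*E + 2*E²) (x(E) = (-64 + E)*(E + ((E² + E²) + E)) = (-64 + E)*(E + (2*E² + E)) = (-64 + E)*(E + (E + 2*E²)) = (-64 + E)*(2*E + 2*E²))
x(F(5, r)) - 17645 = 2*(-2 + 5)*(-64 + (-2 + 5)² - 63*(-2 + 5)) - 17645 = 2*3*(-64 + 3² - 63*3) - 17645 = 2*3*(-64 + 9 - 189) - 17645 = 2*3*(-244) - 17645 = -1464 - 17645 = -19109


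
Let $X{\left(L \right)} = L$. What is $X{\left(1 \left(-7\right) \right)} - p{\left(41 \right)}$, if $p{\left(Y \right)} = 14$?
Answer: $-21$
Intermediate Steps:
$X{\left(1 \left(-7\right) \right)} - p{\left(41 \right)} = 1 \left(-7\right) - 14 = -7 - 14 = -21$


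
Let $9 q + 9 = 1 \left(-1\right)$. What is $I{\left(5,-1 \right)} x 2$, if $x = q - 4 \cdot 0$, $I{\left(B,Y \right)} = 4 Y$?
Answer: $\frac{80}{9} \approx 8.8889$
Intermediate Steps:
$q = - \frac{10}{9}$ ($q = -1 + \frac{1 \left(-1\right)}{9} = -1 + \frac{1}{9} \left(-1\right) = -1 - \frac{1}{9} = - \frac{10}{9} \approx -1.1111$)
$x = - \frac{10}{9}$ ($x = - \frac{10}{9} - 4 \cdot 0 = - \frac{10}{9} - 0 = - \frac{10}{9} + 0 = - \frac{10}{9} \approx -1.1111$)
$I{\left(5,-1 \right)} x 2 = 4 \left(-1\right) \left(- \frac{10}{9}\right) 2 = \left(-4\right) \left(- \frac{10}{9}\right) 2 = \frac{40}{9} \cdot 2 = \frac{80}{9}$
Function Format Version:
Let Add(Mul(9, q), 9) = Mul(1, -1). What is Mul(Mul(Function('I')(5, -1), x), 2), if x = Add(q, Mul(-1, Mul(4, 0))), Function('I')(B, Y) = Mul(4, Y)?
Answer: Rational(80, 9) ≈ 8.8889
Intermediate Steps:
q = Rational(-10, 9) (q = Add(-1, Mul(Rational(1, 9), Mul(1, -1))) = Add(-1, Mul(Rational(1, 9), -1)) = Add(-1, Rational(-1, 9)) = Rational(-10, 9) ≈ -1.1111)
x = Rational(-10, 9) (x = Add(Rational(-10, 9), Mul(-1, Mul(4, 0))) = Add(Rational(-10, 9), Mul(-1, 0)) = Add(Rational(-10, 9), 0) = Rational(-10, 9) ≈ -1.1111)
Mul(Mul(Function('I')(5, -1), x), 2) = Mul(Mul(Mul(4, -1), Rational(-10, 9)), 2) = Mul(Mul(-4, Rational(-10, 9)), 2) = Mul(Rational(40, 9), 2) = Rational(80, 9)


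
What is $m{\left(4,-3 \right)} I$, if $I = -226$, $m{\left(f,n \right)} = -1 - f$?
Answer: $1130$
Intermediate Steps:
$m{\left(4,-3 \right)} I = \left(-1 - 4\right) \left(-226\right) = \left(-5\right) \left(-226\right) = 1130$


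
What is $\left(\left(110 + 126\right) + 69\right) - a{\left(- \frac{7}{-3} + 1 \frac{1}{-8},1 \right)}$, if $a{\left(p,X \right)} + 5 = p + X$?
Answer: $\frac{7363}{24} \approx 306.79$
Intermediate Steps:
$a{\left(p,X \right)} = -5 + X + p$ ($a{\left(p,X \right)} = -5 + \left(p + X\right) = -5 + \left(X + p\right) = -5 + X + p$)
$\left(\left(110 + 126\right) + 69\right) - a{\left(- \frac{7}{-3} + 1 \frac{1}{-8},1 \right)} = \left(\left(110 + 126\right) + 69\right) - \left(-5 + 1 + \left(- \frac{7}{-3} + 1 \frac{1}{-8}\right)\right) = \left(236 + 69\right) - \left(-5 + 1 + \left(\left(-7\right) \left(- \frac{1}{3}\right) + 1 \left(- \frac{1}{8}\right)\right)\right) = 305 - \left(-5 + 1 + \left(\frac{7}{3} - \frac{1}{8}\right)\right) = 305 - \left(-5 + 1 + \frac{53}{24}\right) = 305 - - \frac{43}{24} = 305 + \frac{43}{24} = \frac{7363}{24}$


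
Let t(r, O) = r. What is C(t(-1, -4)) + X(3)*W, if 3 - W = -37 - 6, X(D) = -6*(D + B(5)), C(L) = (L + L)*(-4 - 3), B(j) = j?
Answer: -2194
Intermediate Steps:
C(L) = -14*L (C(L) = (2*L)*(-7) = -14*L)
X(D) = -30 - 6*D (X(D) = -6*(D + 5) = -6*(5 + D) = -30 - 6*D)
W = 46 (W = 3 - (-37 - 6) = 3 - 1*(-43) = 3 + 43 = 46)
C(t(-1, -4)) + X(3)*W = -14*(-1) + (-30 - 6*3)*46 = 14 + (-30 - 18)*46 = 14 - 48*46 = 14 - 2208 = -2194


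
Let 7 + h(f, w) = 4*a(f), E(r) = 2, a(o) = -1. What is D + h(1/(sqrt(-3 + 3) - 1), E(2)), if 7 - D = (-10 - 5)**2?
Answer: -229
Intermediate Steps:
D = -218 (D = 7 - (-10 - 5)**2 = 7 - 1*(-15)**2 = 7 - 1*225 = 7 - 225 = -218)
h(f, w) = -11 (h(f, w) = -7 + 4*(-1) = -7 - 4 = -11)
D + h(1/(sqrt(-3 + 3) - 1), E(2)) = -218 - 11 = -229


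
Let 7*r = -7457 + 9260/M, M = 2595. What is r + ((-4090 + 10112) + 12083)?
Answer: 61907134/3633 ≈ 17040.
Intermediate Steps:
r = -3868331/3633 (r = (-7457 + 9260/2595)/7 = (-7457 + 9260*(1/2595))/7 = (-7457 + 1852/519)/7 = (⅐)*(-3868331/519) = -3868331/3633 ≈ -1064.8)
r + ((-4090 + 10112) + 12083) = -3868331/3633 + ((-4090 + 10112) + 12083) = -3868331/3633 + (6022 + 12083) = -3868331/3633 + 18105 = 61907134/3633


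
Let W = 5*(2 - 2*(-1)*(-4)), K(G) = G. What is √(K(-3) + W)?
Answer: I*√33 ≈ 5.7446*I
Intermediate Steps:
W = -30 (W = 5*(2 + 2*(-4)) = 5*(2 - 8) = 5*(-6) = -30)
√(K(-3) + W) = √(-3 - 30) = √(-33) = I*√33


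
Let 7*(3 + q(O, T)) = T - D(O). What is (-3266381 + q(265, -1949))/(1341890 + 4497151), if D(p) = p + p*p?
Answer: -7645709/13624429 ≈ -0.56118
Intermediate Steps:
D(p) = p + p²
q(O, T) = -3 + T/7 - O*(1 + O)/7 (q(O, T) = -3 + (T - O*(1 + O))/7 = -3 + (T/7 - O*(1 + O)/7) = -3 + T/7 - O*(1 + O)/7)
(-3266381 + q(265, -1949))/(1341890 + 4497151) = (-3266381 + (-3 + (⅐)*(-1949) - ⅐*265*(1 + 265)))/(1341890 + 4497151) = (-3266381 + (-3 - 1949/7 - ⅐*265*266))/5839041 = (-3266381 + (-3 - 1949/7 - 10070))*(1/5839041) = (-3266381 - 72460/7)*(1/5839041) = -22937127/7*1/5839041 = -7645709/13624429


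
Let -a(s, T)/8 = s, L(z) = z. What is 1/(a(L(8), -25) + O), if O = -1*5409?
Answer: -1/5473 ≈ -0.00018272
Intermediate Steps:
a(s, T) = -8*s
O = -5409
1/(a(L(8), -25) + O) = 1/(-8*8 - 5409) = 1/(-64 - 5409) = 1/(-5473) = -1/5473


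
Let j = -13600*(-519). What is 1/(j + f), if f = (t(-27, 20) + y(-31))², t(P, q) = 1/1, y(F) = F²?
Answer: 1/7983844 ≈ 1.2525e-7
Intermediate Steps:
t(P, q) = 1
f = 925444 (f = (1 + (-31)²)² = (1 + 961)² = 962² = 925444)
j = 7058400
1/(j + f) = 1/(7058400 + 925444) = 1/7983844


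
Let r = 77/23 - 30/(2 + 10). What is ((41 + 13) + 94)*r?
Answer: 2886/23 ≈ 125.48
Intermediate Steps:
r = 39/46 (r = 77*(1/23) - 30/12 = 77/23 - 30*1/12 = 77/23 - 5/2 = 39/46 ≈ 0.84783)
((41 + 13) + 94)*r = ((41 + 13) + 94)*(39/46) = (54 + 94)*(39/46) = 148*(39/46) = 2886/23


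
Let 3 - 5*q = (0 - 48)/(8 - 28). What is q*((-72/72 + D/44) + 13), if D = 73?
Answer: 1803/1100 ≈ 1.6391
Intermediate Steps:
q = 3/25 (q = 3/5 - (0 - 48)/(5*(8 - 28)) = 3/5 - (-48)/(5*(-20)) = 3/5 - (-48)*(-1)/(5*20) = 3/5 - 1/5*12/5 = 3/5 - 12/25 = 3/25 ≈ 0.12000)
q*((-72/72 + D/44) + 13) = 3*((-72/72 + 73/44) + 13)/25 = 3*((-72*1/72 + 73*(1/44)) + 13)/25 = 3*((-1 + 73/44) + 13)/25 = 3*(29/44 + 13)/25 = (3/25)*(601/44) = 1803/1100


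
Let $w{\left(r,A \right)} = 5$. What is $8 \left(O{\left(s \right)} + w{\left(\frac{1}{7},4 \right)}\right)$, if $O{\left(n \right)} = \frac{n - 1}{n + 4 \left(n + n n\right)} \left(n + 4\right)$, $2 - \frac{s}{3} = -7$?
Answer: $\frac{128488}{3051} \approx 42.113$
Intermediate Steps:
$s = 27$ ($s = 6 - -21 = 6 + 21 = 27$)
$O{\left(n \right)} = \frac{\left(-1 + n\right) \left(4 + n\right)}{4 n^{2} + 5 n}$ ($O{\left(n \right)} = \frac{-1 + n}{n + 4 \left(n + n^{2}\right)} \left(4 + n\right) = \frac{-1 + n}{n + \left(4 n + 4 n^{2}\right)} \left(4 + n\right) = \frac{-1 + n}{4 n^{2} + 5 n} \left(4 + n\right) = \frac{\left(-1 + n\right) \left(4 + n\right)}{4 n^{2} + 5 n}$)
$8 \left(O{\left(s \right)} + w{\left(\frac{1}{7},4 \right)}\right) = 8 \left(\frac{-4 + 27^{2} + 3 \cdot 27}{27 \left(5 + 4 \cdot 27\right)} + 5\right) = 8 \left(\frac{-4 + 729 + 81}{27 \left(5 + 108\right)} + 5\right) = 8 \left(\frac{1}{27} \cdot \frac{1}{113} \cdot 806 + 5\right) = 8 \left(\frac{806}{3051} + 5\right) = 8 \cdot \frac{16061}{3051} = \frac{128488}{3051}$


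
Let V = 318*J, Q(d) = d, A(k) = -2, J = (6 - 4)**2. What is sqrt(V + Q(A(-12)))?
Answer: sqrt(1270) ≈ 35.637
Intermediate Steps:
J = 4 (J = 2**2 = 4)
V = 1272 (V = 318*4 = 1272)
sqrt(V + Q(A(-12))) = sqrt(1272 - 2) = sqrt(1270)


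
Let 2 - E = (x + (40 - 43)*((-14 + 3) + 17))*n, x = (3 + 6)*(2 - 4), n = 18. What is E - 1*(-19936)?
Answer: 20586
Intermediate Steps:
x = -18 (x = 9*(-2) = -18)
E = 650 (E = 2 - (-18 + (40 - 43)*((-14 + 3) + 17))*18 = 2 - (-18 - 3*(-11 + 17))*18 = 2 - (-18 - 3*6)*18 = 2 - (-18 - 18)*18 = 2 - (-36)*18 = 2 - 1*(-648) = 2 + 648 = 650)
E - 1*(-19936) = 650 - 1*(-19936) = 650 + 19936 = 20586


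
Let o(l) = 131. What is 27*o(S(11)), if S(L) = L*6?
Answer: 3537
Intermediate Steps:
S(L) = 6*L
27*o(S(11)) = 27*131 = 3537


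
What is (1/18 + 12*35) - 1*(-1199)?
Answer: 29143/18 ≈ 1619.1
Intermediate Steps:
(1/18 + 12*35) - 1*(-1199) = (1*(1/18) + 420) + 1199 = (1/18 + 420) + 1199 = 7561/18 + 1199 = 29143/18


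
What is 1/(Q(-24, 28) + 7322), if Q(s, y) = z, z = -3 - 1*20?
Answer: 1/7299 ≈ 0.00013701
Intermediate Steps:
z = -23 (z = -3 - 20 = -23)
Q(s, y) = -23
1/(Q(-24, 28) + 7322) = 1/(-23 + 7322) = 1/7299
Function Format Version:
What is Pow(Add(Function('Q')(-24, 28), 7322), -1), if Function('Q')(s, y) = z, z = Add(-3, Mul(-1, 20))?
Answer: Rational(1, 7299) ≈ 0.00013701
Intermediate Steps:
z = -23 (z = Add(-3, -20) = -23)
Function('Q')(s, y) = -23
Pow(Add(Function('Q')(-24, 28), 7322), -1) = Pow(Add(-23, 7322), -1) = Pow(7299, -1) = Rational(1, 7299)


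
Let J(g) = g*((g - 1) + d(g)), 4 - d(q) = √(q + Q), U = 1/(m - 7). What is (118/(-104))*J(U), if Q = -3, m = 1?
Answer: 1003/1872 - 59*I*√114/1872 ≈ 0.53579 - 0.33651*I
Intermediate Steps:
U = -⅙ (U = 1/(1 - 7) = 1/(-6) = -⅙ ≈ -0.16667)
d(q) = 4 - √(-3 + q) (d(q) = 4 - √(q - 3) = 4 - √(-3 + q))
J(g) = g*(3 + g - √(-3 + g)) (J(g) = g*((g - 1) + (4 - √(-3 + g))) = g*((-1 + g) + (4 - √(-3 + g))) = g*(3 + g - √(-3 + g)))
(118/(-104))*J(U) = (118/(-104))*(-(3 - ⅙ - √(-3 - ⅙))/6) = (118*(-1/104))*(-(3 - ⅙ - √(-19/6))/6) = -(-59)*(3 - ⅙ - I*√114/6)/312 = -(-59)*(17/6 - I*√114/6)/312 = -59*(-17/36 + I*√114/36)/52 = 1003/1872 - 59*I*√114/1872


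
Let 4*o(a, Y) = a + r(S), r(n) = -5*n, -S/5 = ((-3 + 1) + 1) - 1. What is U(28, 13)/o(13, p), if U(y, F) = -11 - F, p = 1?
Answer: 96/37 ≈ 2.5946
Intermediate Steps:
S = 10 (S = -5*(((-3 + 1) + 1) - 1) = -5*((-2 + 1) - 1) = -5*(-1 - 1) = -5*(-2) = 10)
o(a, Y) = -25/2 + a/4 (o(a, Y) = (a - 5*10)/4 = (a - 50)/4 = (-50 + a)/4 = -25/2 + a/4)
U(28, 13)/o(13, p) = (-11 - 1*13)/(-25/2 + (¼)*13) = (-11 - 13)/(-25/2 + 13/4) = -24/(-37/4) = -24*(-4/37) = 96/37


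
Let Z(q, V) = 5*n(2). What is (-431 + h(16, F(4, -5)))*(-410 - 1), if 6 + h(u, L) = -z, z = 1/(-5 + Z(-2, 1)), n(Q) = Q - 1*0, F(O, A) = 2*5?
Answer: 898446/5 ≈ 1.7969e+5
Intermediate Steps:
F(O, A) = 10
n(Q) = Q (n(Q) = Q + 0 = Q)
Z(q, V) = 10 (Z(q, V) = 5*2 = 10)
z = 1/5 (z = 1/(-5 + 10) = 1/5 ≈ 0.20000)
h(u, L) = -31/5 (h(u, L) = -6 - 1*1/5 = -6 - 1/5 = -31/5)
(-431 + h(16, F(4, -5)))*(-410 - 1) = (-431 - 31/5)*(-410 - 1) = -2186/5*(-411) = 898446/5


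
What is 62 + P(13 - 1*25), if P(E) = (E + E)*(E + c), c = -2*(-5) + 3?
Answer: 38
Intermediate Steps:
c = 13 (c = 10 + 3 = 13)
P(E) = 2*E*(13 + E) (P(E) = (E + E)*(E + 13) = (2*E)*(13 + E) = 2*E*(13 + E))
62 + P(13 - 1*25) = 62 + 2*(13 - 1*25)*(13 + (13 - 1*25)) = 62 + 2*(13 - 25)*(13 + (13 - 25)) = 62 + 2*(-12)*(13 - 12) = 62 + 2*(-12)*1 = 62 - 24 = 38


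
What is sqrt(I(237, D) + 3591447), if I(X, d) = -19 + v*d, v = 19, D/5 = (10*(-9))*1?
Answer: sqrt(3582878) ≈ 1892.8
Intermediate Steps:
D = -450 (D = 5*((10*(-9))*1) = 5*(-90*1) = 5*(-90) = -450)
I(X, d) = -19 + 19*d
sqrt(I(237, D) + 3591447) = sqrt((-19 + 19*(-450)) + 3591447) = sqrt((-19 - 8550) + 3591447) = sqrt(-8569 + 3591447) = sqrt(3582878)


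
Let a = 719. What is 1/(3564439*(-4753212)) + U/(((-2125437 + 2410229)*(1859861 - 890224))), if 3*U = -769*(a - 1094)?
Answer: 407150206632043999/1169648437748520795356568 ≈ 3.4810e-7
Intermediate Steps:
U = 96125 (U = (-769*(719 - 1094))/3 = (-769*(-375))/3 = (⅓)*288375 = 96125)
1/(3564439*(-4753212)) + U/(((-2125437 + 2410229)*(1859861 - 890224))) = 1/(3564439*(-4753212)) + 96125/(((-2125437 + 2410229)*(1859861 - 890224))) = (1/3564439)*(-1/4753212) + 96125/((284792*969637)) = -1/16942534228068 + 96125/276144860504 = 407150206632043999/1169648437748520795356568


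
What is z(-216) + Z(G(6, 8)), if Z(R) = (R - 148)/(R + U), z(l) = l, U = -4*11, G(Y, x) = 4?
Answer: -1062/5 ≈ -212.40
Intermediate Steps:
U = -44
Z(R) = (-148 + R)/(-44 + R) (Z(R) = (R - 148)/(R - 44) = (-148 + R)/(-44 + R))
z(-216) + Z(G(6, 8)) = -216 + (-148 + 4)/(-44 + 4) = -216 - 144/(-40) = -216 - 1/40*(-144) = -216 + 18/5 = -1062/5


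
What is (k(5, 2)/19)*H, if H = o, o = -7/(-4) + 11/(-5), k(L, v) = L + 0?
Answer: -9/76 ≈ -0.11842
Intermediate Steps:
k(L, v) = L
o = -9/20 (o = -7*(-¼) + 11*(-⅕) = 7/4 - 11/5 = -9/20 ≈ -0.45000)
H = -9/20 ≈ -0.45000
(k(5, 2)/19)*H = (5/19)*(-9/20) = -9/76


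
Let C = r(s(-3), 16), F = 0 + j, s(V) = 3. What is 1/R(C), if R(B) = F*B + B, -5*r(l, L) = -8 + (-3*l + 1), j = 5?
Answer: 5/96 ≈ 0.052083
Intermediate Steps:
r(l, L) = 7/5 + 3*l/5 (r(l, L) = -(-8 + (-3*l + 1))/5 = -(-8 + (1 - 3*l))/5 = -(-7 - 3*l)/5 = 7/5 + 3*l/5)
F = 5 (F = 0 + 5 = 5)
C = 16/5 (C = 7/5 + (⅗)*3 = 7/5 + 9/5 = 16/5 ≈ 3.2000)
R(B) = 6*B (R(B) = 5*B + B = 6*B)
1/R(C) = 1/(6*(16/5)) = 1/(96/5) = 5/96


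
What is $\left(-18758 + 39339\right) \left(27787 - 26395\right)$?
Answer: $28648752$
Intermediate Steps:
$\left(-18758 + 39339\right) \left(27787 - 26395\right) = 20581 \cdot 1392 = 28648752$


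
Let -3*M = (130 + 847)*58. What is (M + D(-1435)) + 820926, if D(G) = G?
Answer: 2401807/3 ≈ 8.0060e+5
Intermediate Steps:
M = -56666/3 (M = -(130 + 847)*58/3 = -977*58/3 = -⅓*56666 = -56666/3 ≈ -18889.)
(M + D(-1435)) + 820926 = (-56666/3 - 1435) + 820926 = -60971/3 + 820926 = 2401807/3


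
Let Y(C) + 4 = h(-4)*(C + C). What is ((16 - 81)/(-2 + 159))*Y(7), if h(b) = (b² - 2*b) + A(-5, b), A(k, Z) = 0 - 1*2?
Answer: -19760/157 ≈ -125.86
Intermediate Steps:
A(k, Z) = -2 (A(k, Z) = 0 - 2 = -2)
h(b) = -2 + b² - 2*b (h(b) = (b² - 2*b) - 2 = -2 + b² - 2*b)
Y(C) = -4 + 44*C (Y(C) = -4 + (-2 + (-4)² - 2*(-4))*(C + C) = -4 + (-2 + 16 + 8)*(2*C) = -4 + 22*(2*C) = -4 + 44*C)
((16 - 81)/(-2 + 159))*Y(7) = ((16 - 81)/(-2 + 159))*(-4 + 44*7) = (-65/157)*(-4 + 308) = -65*1/157*304 = -65/157*304 = -19760/157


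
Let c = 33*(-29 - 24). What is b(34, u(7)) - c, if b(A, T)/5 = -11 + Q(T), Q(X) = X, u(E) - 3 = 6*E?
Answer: 1919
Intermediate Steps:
u(E) = 3 + 6*E
b(A, T) = -55 + 5*T (b(A, T) = 5*(-11 + T) = -55 + 5*T)
c = -1749 (c = 33*(-53) = -1749)
b(34, u(7)) - c = (-55 + 5*(3 + 6*7)) - 1*(-1749) = (-55 + 5*(3 + 42)) + 1749 = (-55 + 5*45) + 1749 = (-55 + 225) + 1749 = 170 + 1749 = 1919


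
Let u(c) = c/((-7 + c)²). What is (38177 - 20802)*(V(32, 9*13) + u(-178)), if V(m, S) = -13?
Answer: -309346585/1369 ≈ -2.2597e+5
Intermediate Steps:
u(c) = c/(-7 + c)²
(38177 - 20802)*(V(32, 9*13) + u(-178)) = (38177 - 20802)*(-13 - 178/(-7 - 178)²) = 17375*(-13 - 178/(-185)²) = 17375*(-13 - 178*1/34225) = 17375*(-13 - 178/34225) = 17375*(-445103/34225) = -309346585/1369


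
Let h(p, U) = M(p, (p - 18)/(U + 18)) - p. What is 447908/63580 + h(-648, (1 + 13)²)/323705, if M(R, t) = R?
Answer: 111977/15895 ≈ 7.0448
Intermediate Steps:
h(p, U) = 0 (h(p, U) = p - p = 0)
447908/63580 + h(-648, (1 + 13)²)/323705 = 447908/63580 + 0/323705 = 447908*(1/63580) + 0*(1/323705) = 111977/15895 + 0 = 111977/15895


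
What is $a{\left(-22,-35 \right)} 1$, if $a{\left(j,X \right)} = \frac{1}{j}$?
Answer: $- \frac{1}{22} \approx -0.045455$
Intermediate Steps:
$a{\left(-22,-35 \right)} 1 = \frac{1}{-22} \cdot 1 = \left(- \frac{1}{22}\right) 1 = - \frac{1}{22}$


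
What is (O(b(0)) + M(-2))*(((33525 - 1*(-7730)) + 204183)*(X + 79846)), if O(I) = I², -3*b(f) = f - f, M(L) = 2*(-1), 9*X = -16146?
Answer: -38313853552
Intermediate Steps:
X = -1794 (X = (⅑)*(-16146) = -1794)
M(L) = -2
b(f) = 0 (b(f) = -(f - f)/3 = -⅓*0 = 0)
(O(b(0)) + M(-2))*(((33525 - 1*(-7730)) + 204183)*(X + 79846)) = (0² - 2)*(((33525 - 1*(-7730)) + 204183)*(-1794 + 79846)) = (0 - 2)*(((33525 + 7730) + 204183)*78052) = -2*(41255 + 204183)*78052 = -490876*78052 = -2*19156926776 = -38313853552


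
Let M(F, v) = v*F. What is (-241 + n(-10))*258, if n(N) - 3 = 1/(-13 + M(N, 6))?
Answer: -4482750/73 ≈ -61408.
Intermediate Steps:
M(F, v) = F*v
n(N) = 3 + 1/(-13 + 6*N) (n(N) = 3 + 1/(-13 + N*6) = 3 + 1/(-13 + 6*N))
(-241 + n(-10))*258 = (-241 + 2*(-19 + 9*(-10))/(-13 + 6*(-10)))*258 = (-241 + 2*(-19 - 90)/(-13 - 60))*258 = (-241 + 2*(-109)/(-73))*258 = (-241 + 2*(-1/73)*(-109))*258 = (-241 + 218/73)*258 = -17375/73*258 = -4482750/73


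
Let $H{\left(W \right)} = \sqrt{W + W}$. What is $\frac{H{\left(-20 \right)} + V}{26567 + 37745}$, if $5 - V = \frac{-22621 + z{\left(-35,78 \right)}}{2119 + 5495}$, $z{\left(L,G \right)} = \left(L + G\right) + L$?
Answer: $\frac{60683}{489671568} + \frac{i \sqrt{10}}{32156} \approx 0.00012393 + 9.8342 \cdot 10^{-5} i$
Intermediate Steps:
$z{\left(L,G \right)} = G + 2 L$ ($z{\left(L,G \right)} = \left(G + L\right) + L = G + 2 L$)
$V = \frac{60683}{7614}$ ($V = 5 - \frac{-22621 + \left(78 + 2 \left(-35\right)\right)}{2119 + 5495} = 5 - \frac{-22621 + \left(78 - 70\right)}{7614} = 5 - \left(-22621 + 8\right) \frac{1}{7614} = 5 - \left(-22613\right) \frac{1}{7614} = 5 - - \frac{22613}{7614} = 5 + \frac{22613}{7614} = \frac{60683}{7614} \approx 7.9699$)
$H{\left(W \right)} = \sqrt{2} \sqrt{W}$ ($H{\left(W \right)} = \sqrt{2 W} = \sqrt{2} \sqrt{W}$)
$\frac{H{\left(-20 \right)} + V}{26567 + 37745} = \frac{\sqrt{2} \sqrt{-20} + \frac{60683}{7614}}{26567 + 37745} = \frac{\sqrt{2} \cdot 2 i \sqrt{5} + \frac{60683}{7614}}{64312} = \left(2 i \sqrt{10} + \frac{60683}{7614}\right) \frac{1}{64312} = \left(\frac{60683}{7614} + 2 i \sqrt{10}\right) \frac{1}{64312} = \frac{60683}{489671568} + \frac{i \sqrt{10}}{32156}$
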